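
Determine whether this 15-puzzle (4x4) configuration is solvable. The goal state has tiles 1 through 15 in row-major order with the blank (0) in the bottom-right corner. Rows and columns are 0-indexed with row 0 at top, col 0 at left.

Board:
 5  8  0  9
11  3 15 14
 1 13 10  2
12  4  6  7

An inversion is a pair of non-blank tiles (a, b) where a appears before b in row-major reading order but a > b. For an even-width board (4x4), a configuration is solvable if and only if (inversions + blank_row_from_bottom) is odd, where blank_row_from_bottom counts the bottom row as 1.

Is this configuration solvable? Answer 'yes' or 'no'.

Answer: yes

Derivation:
Inversions: 55
Blank is in row 0 (0-indexed from top), which is row 4 counting from the bottom (bottom = 1).
55 + 4 = 59, which is odd, so the puzzle is solvable.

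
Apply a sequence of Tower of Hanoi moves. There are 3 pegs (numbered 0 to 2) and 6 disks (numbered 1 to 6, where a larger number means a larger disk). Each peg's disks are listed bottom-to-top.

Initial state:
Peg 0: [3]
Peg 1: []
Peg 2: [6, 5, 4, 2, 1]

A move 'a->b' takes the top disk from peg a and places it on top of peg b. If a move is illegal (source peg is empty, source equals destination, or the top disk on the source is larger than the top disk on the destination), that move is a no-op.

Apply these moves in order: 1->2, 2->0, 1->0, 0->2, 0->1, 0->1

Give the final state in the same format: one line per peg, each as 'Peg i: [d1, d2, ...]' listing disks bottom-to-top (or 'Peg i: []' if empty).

Answer: Peg 0: []
Peg 1: [3]
Peg 2: [6, 5, 4, 2, 1]

Derivation:
After move 1 (1->2):
Peg 0: [3]
Peg 1: []
Peg 2: [6, 5, 4, 2, 1]

After move 2 (2->0):
Peg 0: [3, 1]
Peg 1: []
Peg 2: [6, 5, 4, 2]

After move 3 (1->0):
Peg 0: [3, 1]
Peg 1: []
Peg 2: [6, 5, 4, 2]

After move 4 (0->2):
Peg 0: [3]
Peg 1: []
Peg 2: [6, 5, 4, 2, 1]

After move 5 (0->1):
Peg 0: []
Peg 1: [3]
Peg 2: [6, 5, 4, 2, 1]

After move 6 (0->1):
Peg 0: []
Peg 1: [3]
Peg 2: [6, 5, 4, 2, 1]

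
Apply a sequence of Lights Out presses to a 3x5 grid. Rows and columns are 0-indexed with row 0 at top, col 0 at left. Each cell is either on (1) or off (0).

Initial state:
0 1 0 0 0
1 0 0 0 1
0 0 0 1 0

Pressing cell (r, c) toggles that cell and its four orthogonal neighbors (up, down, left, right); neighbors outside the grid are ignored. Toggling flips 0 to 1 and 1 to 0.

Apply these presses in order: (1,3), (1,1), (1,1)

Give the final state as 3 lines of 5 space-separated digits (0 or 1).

After press 1 at (1,3):
0 1 0 1 0
1 0 1 1 0
0 0 0 0 0

After press 2 at (1,1):
0 0 0 1 0
0 1 0 1 0
0 1 0 0 0

After press 3 at (1,1):
0 1 0 1 0
1 0 1 1 0
0 0 0 0 0

Answer: 0 1 0 1 0
1 0 1 1 0
0 0 0 0 0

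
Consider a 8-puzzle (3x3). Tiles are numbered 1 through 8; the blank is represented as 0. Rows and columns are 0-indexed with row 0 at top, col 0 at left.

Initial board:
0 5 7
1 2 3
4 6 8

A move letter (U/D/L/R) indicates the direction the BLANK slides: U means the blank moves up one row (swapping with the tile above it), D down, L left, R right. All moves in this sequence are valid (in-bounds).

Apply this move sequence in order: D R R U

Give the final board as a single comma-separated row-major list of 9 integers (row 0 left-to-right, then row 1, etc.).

Answer: 1, 5, 0, 2, 3, 7, 4, 6, 8

Derivation:
After move 1 (D):
1 5 7
0 2 3
4 6 8

After move 2 (R):
1 5 7
2 0 3
4 6 8

After move 3 (R):
1 5 7
2 3 0
4 6 8

After move 4 (U):
1 5 0
2 3 7
4 6 8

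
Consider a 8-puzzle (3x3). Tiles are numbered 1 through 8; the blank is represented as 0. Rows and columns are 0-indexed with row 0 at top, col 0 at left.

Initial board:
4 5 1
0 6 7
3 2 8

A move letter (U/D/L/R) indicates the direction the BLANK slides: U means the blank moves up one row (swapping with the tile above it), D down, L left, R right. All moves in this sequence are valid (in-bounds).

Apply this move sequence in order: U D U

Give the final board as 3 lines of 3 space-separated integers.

Answer: 0 5 1
4 6 7
3 2 8

Derivation:
After move 1 (U):
0 5 1
4 6 7
3 2 8

After move 2 (D):
4 5 1
0 6 7
3 2 8

After move 3 (U):
0 5 1
4 6 7
3 2 8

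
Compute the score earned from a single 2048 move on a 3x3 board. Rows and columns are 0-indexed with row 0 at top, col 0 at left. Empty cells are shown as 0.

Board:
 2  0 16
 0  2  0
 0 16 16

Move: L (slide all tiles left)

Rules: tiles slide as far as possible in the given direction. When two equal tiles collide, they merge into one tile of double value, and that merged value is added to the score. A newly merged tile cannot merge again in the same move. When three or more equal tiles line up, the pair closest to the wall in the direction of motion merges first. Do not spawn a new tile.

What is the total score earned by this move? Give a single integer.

Answer: 32

Derivation:
Slide left:
row 0: [2, 0, 16] -> [2, 16, 0]  score +0 (running 0)
row 1: [0, 2, 0] -> [2, 0, 0]  score +0 (running 0)
row 2: [0, 16, 16] -> [32, 0, 0]  score +32 (running 32)
Board after move:
 2 16  0
 2  0  0
32  0  0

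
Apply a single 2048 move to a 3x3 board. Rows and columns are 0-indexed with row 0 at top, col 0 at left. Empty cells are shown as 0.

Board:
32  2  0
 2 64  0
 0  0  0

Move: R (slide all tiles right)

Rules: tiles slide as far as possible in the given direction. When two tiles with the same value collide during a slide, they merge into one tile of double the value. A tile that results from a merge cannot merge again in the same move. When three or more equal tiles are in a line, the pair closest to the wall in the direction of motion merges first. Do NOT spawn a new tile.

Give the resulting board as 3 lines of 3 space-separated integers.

Slide right:
row 0: [32, 2, 0] -> [0, 32, 2]
row 1: [2, 64, 0] -> [0, 2, 64]
row 2: [0, 0, 0] -> [0, 0, 0]

Answer:  0 32  2
 0  2 64
 0  0  0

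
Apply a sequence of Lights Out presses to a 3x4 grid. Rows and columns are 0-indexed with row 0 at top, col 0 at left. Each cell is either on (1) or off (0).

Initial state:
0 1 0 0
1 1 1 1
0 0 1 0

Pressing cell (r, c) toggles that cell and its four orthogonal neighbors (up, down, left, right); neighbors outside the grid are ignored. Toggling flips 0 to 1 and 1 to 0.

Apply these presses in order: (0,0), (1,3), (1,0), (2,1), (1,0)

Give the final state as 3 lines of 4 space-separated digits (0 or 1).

After press 1 at (0,0):
1 0 0 0
0 1 1 1
0 0 1 0

After press 2 at (1,3):
1 0 0 1
0 1 0 0
0 0 1 1

After press 3 at (1,0):
0 0 0 1
1 0 0 0
1 0 1 1

After press 4 at (2,1):
0 0 0 1
1 1 0 0
0 1 0 1

After press 5 at (1,0):
1 0 0 1
0 0 0 0
1 1 0 1

Answer: 1 0 0 1
0 0 0 0
1 1 0 1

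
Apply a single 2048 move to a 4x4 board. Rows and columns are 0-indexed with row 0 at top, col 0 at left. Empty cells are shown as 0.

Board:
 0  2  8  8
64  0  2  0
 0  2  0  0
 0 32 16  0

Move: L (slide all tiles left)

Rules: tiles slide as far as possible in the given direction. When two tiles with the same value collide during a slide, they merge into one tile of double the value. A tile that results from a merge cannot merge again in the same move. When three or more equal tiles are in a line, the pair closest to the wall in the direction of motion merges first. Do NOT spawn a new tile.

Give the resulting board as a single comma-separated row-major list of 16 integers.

Slide left:
row 0: [0, 2, 8, 8] -> [2, 16, 0, 0]
row 1: [64, 0, 2, 0] -> [64, 2, 0, 0]
row 2: [0, 2, 0, 0] -> [2, 0, 0, 0]
row 3: [0, 32, 16, 0] -> [32, 16, 0, 0]

Answer: 2, 16, 0, 0, 64, 2, 0, 0, 2, 0, 0, 0, 32, 16, 0, 0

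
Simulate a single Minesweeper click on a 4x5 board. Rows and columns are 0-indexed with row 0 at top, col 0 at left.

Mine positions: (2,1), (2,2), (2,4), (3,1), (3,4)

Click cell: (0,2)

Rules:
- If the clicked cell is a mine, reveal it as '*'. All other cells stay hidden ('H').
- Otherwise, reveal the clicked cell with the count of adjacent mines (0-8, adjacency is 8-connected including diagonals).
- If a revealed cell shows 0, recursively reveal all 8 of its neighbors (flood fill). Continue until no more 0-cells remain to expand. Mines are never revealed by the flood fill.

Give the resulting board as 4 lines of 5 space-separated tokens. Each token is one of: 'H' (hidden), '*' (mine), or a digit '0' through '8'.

0 0 0 0 0
1 2 2 2 1
H H H H H
H H H H H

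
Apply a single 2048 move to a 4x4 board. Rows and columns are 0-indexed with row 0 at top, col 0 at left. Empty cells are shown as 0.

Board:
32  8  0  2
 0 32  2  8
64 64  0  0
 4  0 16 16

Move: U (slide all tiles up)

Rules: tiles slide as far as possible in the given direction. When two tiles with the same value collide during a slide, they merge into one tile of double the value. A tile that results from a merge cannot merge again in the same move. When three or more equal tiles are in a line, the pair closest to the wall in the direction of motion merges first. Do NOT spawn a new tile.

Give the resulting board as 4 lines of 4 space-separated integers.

Answer: 32  8  2  2
64 32 16  8
 4 64  0 16
 0  0  0  0

Derivation:
Slide up:
col 0: [32, 0, 64, 4] -> [32, 64, 4, 0]
col 1: [8, 32, 64, 0] -> [8, 32, 64, 0]
col 2: [0, 2, 0, 16] -> [2, 16, 0, 0]
col 3: [2, 8, 0, 16] -> [2, 8, 16, 0]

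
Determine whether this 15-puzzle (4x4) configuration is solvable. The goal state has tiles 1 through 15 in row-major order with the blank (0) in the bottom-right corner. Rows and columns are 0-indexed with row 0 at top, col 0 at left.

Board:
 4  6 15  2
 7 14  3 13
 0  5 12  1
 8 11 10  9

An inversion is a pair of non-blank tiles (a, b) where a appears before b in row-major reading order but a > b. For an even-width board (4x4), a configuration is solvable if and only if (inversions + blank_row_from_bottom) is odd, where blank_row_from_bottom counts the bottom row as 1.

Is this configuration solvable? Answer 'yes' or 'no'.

Answer: yes

Derivation:
Inversions: 49
Blank is in row 2 (0-indexed from top), which is row 2 counting from the bottom (bottom = 1).
49 + 2 = 51, which is odd, so the puzzle is solvable.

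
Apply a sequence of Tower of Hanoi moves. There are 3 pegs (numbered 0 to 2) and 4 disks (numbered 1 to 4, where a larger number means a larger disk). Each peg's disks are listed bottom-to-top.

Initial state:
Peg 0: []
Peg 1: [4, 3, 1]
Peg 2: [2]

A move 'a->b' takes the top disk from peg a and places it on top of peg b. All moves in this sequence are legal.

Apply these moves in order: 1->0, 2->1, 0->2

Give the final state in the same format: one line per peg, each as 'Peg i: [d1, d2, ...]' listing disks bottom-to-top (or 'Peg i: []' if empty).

After move 1 (1->0):
Peg 0: [1]
Peg 1: [4, 3]
Peg 2: [2]

After move 2 (2->1):
Peg 0: [1]
Peg 1: [4, 3, 2]
Peg 2: []

After move 3 (0->2):
Peg 0: []
Peg 1: [4, 3, 2]
Peg 2: [1]

Answer: Peg 0: []
Peg 1: [4, 3, 2]
Peg 2: [1]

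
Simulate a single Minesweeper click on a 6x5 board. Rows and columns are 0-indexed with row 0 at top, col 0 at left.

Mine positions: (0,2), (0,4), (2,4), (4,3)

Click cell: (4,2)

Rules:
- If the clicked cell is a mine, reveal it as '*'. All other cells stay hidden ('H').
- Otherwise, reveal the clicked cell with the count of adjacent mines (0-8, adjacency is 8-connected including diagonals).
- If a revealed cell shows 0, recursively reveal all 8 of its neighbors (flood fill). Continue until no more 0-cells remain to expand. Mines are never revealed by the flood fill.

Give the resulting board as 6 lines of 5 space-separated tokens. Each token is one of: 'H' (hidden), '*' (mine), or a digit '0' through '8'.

H H H H H
H H H H H
H H H H H
H H H H H
H H 1 H H
H H H H H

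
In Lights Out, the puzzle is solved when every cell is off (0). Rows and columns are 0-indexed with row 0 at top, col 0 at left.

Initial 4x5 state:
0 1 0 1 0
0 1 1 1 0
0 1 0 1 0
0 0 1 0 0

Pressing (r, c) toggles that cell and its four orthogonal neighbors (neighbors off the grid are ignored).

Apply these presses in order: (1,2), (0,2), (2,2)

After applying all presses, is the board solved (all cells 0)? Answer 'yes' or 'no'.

Answer: yes

Derivation:
After press 1 at (1,2):
0 1 1 1 0
0 0 0 0 0
0 1 1 1 0
0 0 1 0 0

After press 2 at (0,2):
0 0 0 0 0
0 0 1 0 0
0 1 1 1 0
0 0 1 0 0

After press 3 at (2,2):
0 0 0 0 0
0 0 0 0 0
0 0 0 0 0
0 0 0 0 0

Lights still on: 0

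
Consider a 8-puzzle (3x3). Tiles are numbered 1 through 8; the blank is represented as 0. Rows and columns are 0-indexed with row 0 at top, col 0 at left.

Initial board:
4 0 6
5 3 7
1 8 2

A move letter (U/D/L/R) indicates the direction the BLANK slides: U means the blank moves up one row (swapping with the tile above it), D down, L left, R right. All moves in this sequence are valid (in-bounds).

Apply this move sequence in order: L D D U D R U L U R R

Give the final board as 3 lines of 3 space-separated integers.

After move 1 (L):
0 4 6
5 3 7
1 8 2

After move 2 (D):
5 4 6
0 3 7
1 8 2

After move 3 (D):
5 4 6
1 3 7
0 8 2

After move 4 (U):
5 4 6
0 3 7
1 8 2

After move 5 (D):
5 4 6
1 3 7
0 8 2

After move 6 (R):
5 4 6
1 3 7
8 0 2

After move 7 (U):
5 4 6
1 0 7
8 3 2

After move 8 (L):
5 4 6
0 1 7
8 3 2

After move 9 (U):
0 4 6
5 1 7
8 3 2

After move 10 (R):
4 0 6
5 1 7
8 3 2

After move 11 (R):
4 6 0
5 1 7
8 3 2

Answer: 4 6 0
5 1 7
8 3 2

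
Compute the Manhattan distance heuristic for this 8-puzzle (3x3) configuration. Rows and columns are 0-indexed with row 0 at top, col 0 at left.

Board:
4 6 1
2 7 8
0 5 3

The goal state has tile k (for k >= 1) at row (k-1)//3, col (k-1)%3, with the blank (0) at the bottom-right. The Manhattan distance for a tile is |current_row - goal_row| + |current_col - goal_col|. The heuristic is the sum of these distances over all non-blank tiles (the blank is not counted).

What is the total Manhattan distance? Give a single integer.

Answer: 14

Derivation:
Tile 4: (0,0)->(1,0) = 1
Tile 6: (0,1)->(1,2) = 2
Tile 1: (0,2)->(0,0) = 2
Tile 2: (1,0)->(0,1) = 2
Tile 7: (1,1)->(2,0) = 2
Tile 8: (1,2)->(2,1) = 2
Tile 5: (2,1)->(1,1) = 1
Tile 3: (2,2)->(0,2) = 2
Sum: 1 + 2 + 2 + 2 + 2 + 2 + 1 + 2 = 14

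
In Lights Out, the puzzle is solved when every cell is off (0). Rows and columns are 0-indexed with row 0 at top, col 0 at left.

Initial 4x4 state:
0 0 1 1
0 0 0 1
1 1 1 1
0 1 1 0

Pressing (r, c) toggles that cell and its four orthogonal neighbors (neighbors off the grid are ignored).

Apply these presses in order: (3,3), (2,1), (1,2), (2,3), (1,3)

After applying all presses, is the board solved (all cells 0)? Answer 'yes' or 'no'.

After press 1 at (3,3):
0 0 1 1
0 0 0 1
1 1 1 0
0 1 0 1

After press 2 at (2,1):
0 0 1 1
0 1 0 1
0 0 0 0
0 0 0 1

After press 3 at (1,2):
0 0 0 1
0 0 1 0
0 0 1 0
0 0 0 1

After press 4 at (2,3):
0 0 0 1
0 0 1 1
0 0 0 1
0 0 0 0

After press 5 at (1,3):
0 0 0 0
0 0 0 0
0 0 0 0
0 0 0 0

Lights still on: 0

Answer: yes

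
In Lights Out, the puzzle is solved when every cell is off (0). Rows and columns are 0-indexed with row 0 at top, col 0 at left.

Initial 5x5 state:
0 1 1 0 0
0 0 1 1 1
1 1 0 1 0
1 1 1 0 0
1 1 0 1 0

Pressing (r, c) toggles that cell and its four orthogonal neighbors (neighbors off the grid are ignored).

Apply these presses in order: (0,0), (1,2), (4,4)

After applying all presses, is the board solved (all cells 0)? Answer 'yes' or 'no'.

Answer: no

Derivation:
After press 1 at (0,0):
1 0 1 0 0
1 0 1 1 1
1 1 0 1 0
1 1 1 0 0
1 1 0 1 0

After press 2 at (1,2):
1 0 0 0 0
1 1 0 0 1
1 1 1 1 0
1 1 1 0 0
1 1 0 1 0

After press 3 at (4,4):
1 0 0 0 0
1 1 0 0 1
1 1 1 1 0
1 1 1 0 1
1 1 0 0 1

Lights still on: 15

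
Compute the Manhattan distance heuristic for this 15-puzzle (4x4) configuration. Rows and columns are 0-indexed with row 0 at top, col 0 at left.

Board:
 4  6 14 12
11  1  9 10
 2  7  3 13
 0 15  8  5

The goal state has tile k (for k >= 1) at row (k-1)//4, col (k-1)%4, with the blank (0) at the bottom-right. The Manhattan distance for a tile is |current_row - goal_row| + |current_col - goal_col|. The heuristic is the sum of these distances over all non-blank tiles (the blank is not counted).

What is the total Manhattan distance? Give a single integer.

Answer: 41

Derivation:
Tile 4: (0,0)->(0,3) = 3
Tile 6: (0,1)->(1,1) = 1
Tile 14: (0,2)->(3,1) = 4
Tile 12: (0,3)->(2,3) = 2
Tile 11: (1,0)->(2,2) = 3
Tile 1: (1,1)->(0,0) = 2
Tile 9: (1,2)->(2,0) = 3
Tile 10: (1,3)->(2,1) = 3
Tile 2: (2,0)->(0,1) = 3
Tile 7: (2,1)->(1,2) = 2
Tile 3: (2,2)->(0,2) = 2
Tile 13: (2,3)->(3,0) = 4
Tile 15: (3,1)->(3,2) = 1
Tile 8: (3,2)->(1,3) = 3
Tile 5: (3,3)->(1,0) = 5
Sum: 3 + 1 + 4 + 2 + 3 + 2 + 3 + 3 + 3 + 2 + 2 + 4 + 1 + 3 + 5 = 41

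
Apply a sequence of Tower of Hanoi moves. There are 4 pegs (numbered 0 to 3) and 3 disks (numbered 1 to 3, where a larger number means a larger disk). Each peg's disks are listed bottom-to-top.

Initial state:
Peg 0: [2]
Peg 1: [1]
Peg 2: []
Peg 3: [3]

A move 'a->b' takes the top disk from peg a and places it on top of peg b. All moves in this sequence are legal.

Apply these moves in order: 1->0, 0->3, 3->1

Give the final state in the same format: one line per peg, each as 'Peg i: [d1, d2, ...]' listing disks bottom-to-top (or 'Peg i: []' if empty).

After move 1 (1->0):
Peg 0: [2, 1]
Peg 1: []
Peg 2: []
Peg 3: [3]

After move 2 (0->3):
Peg 0: [2]
Peg 1: []
Peg 2: []
Peg 3: [3, 1]

After move 3 (3->1):
Peg 0: [2]
Peg 1: [1]
Peg 2: []
Peg 3: [3]

Answer: Peg 0: [2]
Peg 1: [1]
Peg 2: []
Peg 3: [3]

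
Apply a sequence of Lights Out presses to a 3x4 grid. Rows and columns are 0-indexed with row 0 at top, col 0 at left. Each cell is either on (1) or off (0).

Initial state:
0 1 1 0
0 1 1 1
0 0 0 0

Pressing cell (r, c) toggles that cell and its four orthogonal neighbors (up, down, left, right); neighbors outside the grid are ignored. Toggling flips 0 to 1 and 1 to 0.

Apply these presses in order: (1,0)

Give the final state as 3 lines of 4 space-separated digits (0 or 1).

After press 1 at (1,0):
1 1 1 0
1 0 1 1
1 0 0 0

Answer: 1 1 1 0
1 0 1 1
1 0 0 0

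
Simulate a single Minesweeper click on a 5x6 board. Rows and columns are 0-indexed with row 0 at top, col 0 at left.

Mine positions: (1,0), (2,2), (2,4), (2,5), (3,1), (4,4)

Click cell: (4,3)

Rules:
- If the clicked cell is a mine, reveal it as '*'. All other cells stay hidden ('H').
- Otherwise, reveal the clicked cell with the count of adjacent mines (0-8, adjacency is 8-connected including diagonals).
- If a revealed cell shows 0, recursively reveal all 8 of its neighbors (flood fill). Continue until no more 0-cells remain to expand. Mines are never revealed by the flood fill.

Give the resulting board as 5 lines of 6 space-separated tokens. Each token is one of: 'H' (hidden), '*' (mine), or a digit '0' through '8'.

H H H H H H
H H H H H H
H H H H H H
H H H H H H
H H H 1 H H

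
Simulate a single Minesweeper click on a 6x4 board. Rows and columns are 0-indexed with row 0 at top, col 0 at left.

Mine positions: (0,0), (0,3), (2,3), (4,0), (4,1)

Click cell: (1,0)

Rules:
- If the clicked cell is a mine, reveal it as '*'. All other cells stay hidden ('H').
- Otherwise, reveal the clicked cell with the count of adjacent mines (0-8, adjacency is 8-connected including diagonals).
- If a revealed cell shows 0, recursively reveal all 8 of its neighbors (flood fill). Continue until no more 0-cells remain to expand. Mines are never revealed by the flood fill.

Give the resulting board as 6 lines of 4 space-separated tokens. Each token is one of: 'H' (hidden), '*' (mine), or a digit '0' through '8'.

H H H H
1 H H H
H H H H
H H H H
H H H H
H H H H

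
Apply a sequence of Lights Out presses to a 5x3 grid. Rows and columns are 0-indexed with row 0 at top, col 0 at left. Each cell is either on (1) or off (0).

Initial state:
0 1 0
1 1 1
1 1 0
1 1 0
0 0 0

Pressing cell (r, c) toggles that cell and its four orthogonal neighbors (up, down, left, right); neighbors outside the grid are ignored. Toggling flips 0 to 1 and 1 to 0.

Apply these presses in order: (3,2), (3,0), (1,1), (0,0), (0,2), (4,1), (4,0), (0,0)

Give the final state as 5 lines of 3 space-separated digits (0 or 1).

After press 1 at (3,2):
0 1 0
1 1 1
1 1 1
1 0 1
0 0 1

After press 2 at (3,0):
0 1 0
1 1 1
0 1 1
0 1 1
1 0 1

After press 3 at (1,1):
0 0 0
0 0 0
0 0 1
0 1 1
1 0 1

After press 4 at (0,0):
1 1 0
1 0 0
0 0 1
0 1 1
1 0 1

After press 5 at (0,2):
1 0 1
1 0 1
0 0 1
0 1 1
1 0 1

After press 6 at (4,1):
1 0 1
1 0 1
0 0 1
0 0 1
0 1 0

After press 7 at (4,0):
1 0 1
1 0 1
0 0 1
1 0 1
1 0 0

After press 8 at (0,0):
0 1 1
0 0 1
0 0 1
1 0 1
1 0 0

Answer: 0 1 1
0 0 1
0 0 1
1 0 1
1 0 0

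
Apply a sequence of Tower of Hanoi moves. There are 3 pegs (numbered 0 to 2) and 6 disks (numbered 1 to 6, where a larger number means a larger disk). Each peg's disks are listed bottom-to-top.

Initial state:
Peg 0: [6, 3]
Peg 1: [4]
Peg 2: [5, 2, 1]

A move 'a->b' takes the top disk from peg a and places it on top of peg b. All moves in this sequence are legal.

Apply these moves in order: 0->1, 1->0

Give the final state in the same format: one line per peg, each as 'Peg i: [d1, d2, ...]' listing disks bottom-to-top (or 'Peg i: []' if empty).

Answer: Peg 0: [6, 3]
Peg 1: [4]
Peg 2: [5, 2, 1]

Derivation:
After move 1 (0->1):
Peg 0: [6]
Peg 1: [4, 3]
Peg 2: [5, 2, 1]

After move 2 (1->0):
Peg 0: [6, 3]
Peg 1: [4]
Peg 2: [5, 2, 1]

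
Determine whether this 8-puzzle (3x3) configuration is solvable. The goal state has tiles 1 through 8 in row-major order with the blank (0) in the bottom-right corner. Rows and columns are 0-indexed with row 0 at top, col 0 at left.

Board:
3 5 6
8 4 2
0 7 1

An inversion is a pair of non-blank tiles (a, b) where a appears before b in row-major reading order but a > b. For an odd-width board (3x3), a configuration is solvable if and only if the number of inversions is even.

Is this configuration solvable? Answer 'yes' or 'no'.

Inversions (pairs i<j in row-major order where tile[i] > tile[j] > 0): 16
16 is even, so the puzzle is solvable.

Answer: yes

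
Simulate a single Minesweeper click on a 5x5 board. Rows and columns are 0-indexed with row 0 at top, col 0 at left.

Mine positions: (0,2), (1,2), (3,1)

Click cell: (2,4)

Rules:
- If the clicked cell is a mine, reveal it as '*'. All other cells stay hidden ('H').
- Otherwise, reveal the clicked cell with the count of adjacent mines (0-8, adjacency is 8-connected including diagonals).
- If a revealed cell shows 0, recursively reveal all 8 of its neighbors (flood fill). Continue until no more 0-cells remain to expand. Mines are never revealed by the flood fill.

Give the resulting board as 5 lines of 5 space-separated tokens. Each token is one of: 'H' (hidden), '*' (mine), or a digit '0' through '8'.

H H H 2 0
H H H 2 0
H H 2 1 0
H H 1 0 0
H H 1 0 0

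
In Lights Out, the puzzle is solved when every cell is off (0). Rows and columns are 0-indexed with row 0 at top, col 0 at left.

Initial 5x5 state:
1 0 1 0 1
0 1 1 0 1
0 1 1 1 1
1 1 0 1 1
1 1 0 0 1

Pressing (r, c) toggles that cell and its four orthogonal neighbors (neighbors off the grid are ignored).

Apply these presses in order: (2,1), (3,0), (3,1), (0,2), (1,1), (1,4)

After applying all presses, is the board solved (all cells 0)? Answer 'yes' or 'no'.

Answer: no

Derivation:
After press 1 at (2,1):
1 0 1 0 1
0 0 1 0 1
1 0 0 1 1
1 0 0 1 1
1 1 0 0 1

After press 2 at (3,0):
1 0 1 0 1
0 0 1 0 1
0 0 0 1 1
0 1 0 1 1
0 1 0 0 1

After press 3 at (3,1):
1 0 1 0 1
0 0 1 0 1
0 1 0 1 1
1 0 1 1 1
0 0 0 0 1

After press 4 at (0,2):
1 1 0 1 1
0 0 0 0 1
0 1 0 1 1
1 0 1 1 1
0 0 0 0 1

After press 5 at (1,1):
1 0 0 1 1
1 1 1 0 1
0 0 0 1 1
1 0 1 1 1
0 0 0 0 1

After press 6 at (1,4):
1 0 0 1 0
1 1 1 1 0
0 0 0 1 0
1 0 1 1 1
0 0 0 0 1

Lights still on: 12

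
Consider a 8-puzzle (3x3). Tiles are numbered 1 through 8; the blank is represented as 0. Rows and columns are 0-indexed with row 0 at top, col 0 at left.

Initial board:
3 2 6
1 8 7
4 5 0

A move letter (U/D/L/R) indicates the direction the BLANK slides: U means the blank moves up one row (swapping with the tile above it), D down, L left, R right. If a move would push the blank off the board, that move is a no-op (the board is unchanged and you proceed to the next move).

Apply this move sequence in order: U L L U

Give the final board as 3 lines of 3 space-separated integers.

After move 1 (U):
3 2 6
1 8 0
4 5 7

After move 2 (L):
3 2 6
1 0 8
4 5 7

After move 3 (L):
3 2 6
0 1 8
4 5 7

After move 4 (U):
0 2 6
3 1 8
4 5 7

Answer: 0 2 6
3 1 8
4 5 7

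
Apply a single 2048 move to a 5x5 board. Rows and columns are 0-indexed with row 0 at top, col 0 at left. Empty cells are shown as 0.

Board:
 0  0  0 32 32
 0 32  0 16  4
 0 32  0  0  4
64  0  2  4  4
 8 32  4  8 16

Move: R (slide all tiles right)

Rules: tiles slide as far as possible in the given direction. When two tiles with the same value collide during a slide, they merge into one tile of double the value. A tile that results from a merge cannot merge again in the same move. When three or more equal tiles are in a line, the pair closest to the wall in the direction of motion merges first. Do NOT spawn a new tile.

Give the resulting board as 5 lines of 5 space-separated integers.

Answer:  0  0  0  0 64
 0  0 32 16  4
 0  0  0 32  4
 0  0 64  2  8
 8 32  4  8 16

Derivation:
Slide right:
row 0: [0, 0, 0, 32, 32] -> [0, 0, 0, 0, 64]
row 1: [0, 32, 0, 16, 4] -> [0, 0, 32, 16, 4]
row 2: [0, 32, 0, 0, 4] -> [0, 0, 0, 32, 4]
row 3: [64, 0, 2, 4, 4] -> [0, 0, 64, 2, 8]
row 4: [8, 32, 4, 8, 16] -> [8, 32, 4, 8, 16]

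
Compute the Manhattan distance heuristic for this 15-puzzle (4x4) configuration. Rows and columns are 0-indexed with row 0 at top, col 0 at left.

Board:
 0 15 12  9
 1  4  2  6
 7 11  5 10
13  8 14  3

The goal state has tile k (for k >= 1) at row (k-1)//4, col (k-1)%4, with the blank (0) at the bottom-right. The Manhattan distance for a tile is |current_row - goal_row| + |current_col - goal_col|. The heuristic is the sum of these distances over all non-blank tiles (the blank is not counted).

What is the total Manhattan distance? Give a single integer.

Tile 15: at (0,1), goal (3,2), distance |0-3|+|1-2| = 4
Tile 12: at (0,2), goal (2,3), distance |0-2|+|2-3| = 3
Tile 9: at (0,3), goal (2,0), distance |0-2|+|3-0| = 5
Tile 1: at (1,0), goal (0,0), distance |1-0|+|0-0| = 1
Tile 4: at (1,1), goal (0,3), distance |1-0|+|1-3| = 3
Tile 2: at (1,2), goal (0,1), distance |1-0|+|2-1| = 2
Tile 6: at (1,3), goal (1,1), distance |1-1|+|3-1| = 2
Tile 7: at (2,0), goal (1,2), distance |2-1|+|0-2| = 3
Tile 11: at (2,1), goal (2,2), distance |2-2|+|1-2| = 1
Tile 5: at (2,2), goal (1,0), distance |2-1|+|2-0| = 3
Tile 10: at (2,3), goal (2,1), distance |2-2|+|3-1| = 2
Tile 13: at (3,0), goal (3,0), distance |3-3|+|0-0| = 0
Tile 8: at (3,1), goal (1,3), distance |3-1|+|1-3| = 4
Tile 14: at (3,2), goal (3,1), distance |3-3|+|2-1| = 1
Tile 3: at (3,3), goal (0,2), distance |3-0|+|3-2| = 4
Sum: 4 + 3 + 5 + 1 + 3 + 2 + 2 + 3 + 1 + 3 + 2 + 0 + 4 + 1 + 4 = 38

Answer: 38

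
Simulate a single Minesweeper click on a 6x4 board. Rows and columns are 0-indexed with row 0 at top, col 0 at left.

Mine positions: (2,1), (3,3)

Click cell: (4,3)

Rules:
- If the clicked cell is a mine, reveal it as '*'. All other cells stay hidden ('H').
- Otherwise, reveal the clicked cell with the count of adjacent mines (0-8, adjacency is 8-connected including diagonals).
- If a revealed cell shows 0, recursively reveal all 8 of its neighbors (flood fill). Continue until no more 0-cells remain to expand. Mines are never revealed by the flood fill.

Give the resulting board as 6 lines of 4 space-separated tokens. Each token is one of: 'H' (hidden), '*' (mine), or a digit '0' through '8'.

H H H H
H H H H
H H H H
H H H H
H H H 1
H H H H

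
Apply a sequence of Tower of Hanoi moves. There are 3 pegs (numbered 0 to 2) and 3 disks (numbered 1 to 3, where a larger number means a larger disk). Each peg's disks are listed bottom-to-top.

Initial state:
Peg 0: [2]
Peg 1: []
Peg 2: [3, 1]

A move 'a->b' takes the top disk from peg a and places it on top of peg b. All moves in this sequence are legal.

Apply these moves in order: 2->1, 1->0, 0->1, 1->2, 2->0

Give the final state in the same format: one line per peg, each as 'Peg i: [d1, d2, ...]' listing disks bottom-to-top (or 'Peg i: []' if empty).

Answer: Peg 0: [2, 1]
Peg 1: []
Peg 2: [3]

Derivation:
After move 1 (2->1):
Peg 0: [2]
Peg 1: [1]
Peg 2: [3]

After move 2 (1->0):
Peg 0: [2, 1]
Peg 1: []
Peg 2: [3]

After move 3 (0->1):
Peg 0: [2]
Peg 1: [1]
Peg 2: [3]

After move 4 (1->2):
Peg 0: [2]
Peg 1: []
Peg 2: [3, 1]

After move 5 (2->0):
Peg 0: [2, 1]
Peg 1: []
Peg 2: [3]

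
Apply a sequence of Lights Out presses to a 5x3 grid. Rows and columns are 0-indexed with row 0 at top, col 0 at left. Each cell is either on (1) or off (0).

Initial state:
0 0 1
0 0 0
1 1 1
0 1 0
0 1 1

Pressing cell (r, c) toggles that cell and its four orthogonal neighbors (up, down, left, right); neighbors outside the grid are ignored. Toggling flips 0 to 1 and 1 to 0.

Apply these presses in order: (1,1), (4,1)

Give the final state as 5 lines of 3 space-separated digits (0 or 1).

After press 1 at (1,1):
0 1 1
1 1 1
1 0 1
0 1 0
0 1 1

After press 2 at (4,1):
0 1 1
1 1 1
1 0 1
0 0 0
1 0 0

Answer: 0 1 1
1 1 1
1 0 1
0 0 0
1 0 0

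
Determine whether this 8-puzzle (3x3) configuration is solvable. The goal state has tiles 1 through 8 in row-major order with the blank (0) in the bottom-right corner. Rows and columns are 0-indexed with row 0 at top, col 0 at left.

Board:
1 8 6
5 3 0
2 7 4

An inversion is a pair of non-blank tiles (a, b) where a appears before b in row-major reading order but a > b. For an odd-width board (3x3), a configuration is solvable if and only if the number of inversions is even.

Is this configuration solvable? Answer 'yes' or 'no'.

Inversions (pairs i<j in row-major order where tile[i] > tile[j] > 0): 15
15 is odd, so the puzzle is not solvable.

Answer: no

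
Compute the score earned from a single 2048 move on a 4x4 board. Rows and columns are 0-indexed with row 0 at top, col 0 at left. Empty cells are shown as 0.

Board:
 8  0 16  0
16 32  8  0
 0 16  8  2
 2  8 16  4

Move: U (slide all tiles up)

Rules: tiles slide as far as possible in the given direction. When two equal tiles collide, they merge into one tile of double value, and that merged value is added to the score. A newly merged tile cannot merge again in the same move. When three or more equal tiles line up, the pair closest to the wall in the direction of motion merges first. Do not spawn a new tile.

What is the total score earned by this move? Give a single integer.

Slide up:
col 0: [8, 16, 0, 2] -> [8, 16, 2, 0]  score +0 (running 0)
col 1: [0, 32, 16, 8] -> [32, 16, 8, 0]  score +0 (running 0)
col 2: [16, 8, 8, 16] -> [16, 16, 16, 0]  score +16 (running 16)
col 3: [0, 0, 2, 4] -> [2, 4, 0, 0]  score +0 (running 16)
Board after move:
 8 32 16  2
16 16 16  4
 2  8 16  0
 0  0  0  0

Answer: 16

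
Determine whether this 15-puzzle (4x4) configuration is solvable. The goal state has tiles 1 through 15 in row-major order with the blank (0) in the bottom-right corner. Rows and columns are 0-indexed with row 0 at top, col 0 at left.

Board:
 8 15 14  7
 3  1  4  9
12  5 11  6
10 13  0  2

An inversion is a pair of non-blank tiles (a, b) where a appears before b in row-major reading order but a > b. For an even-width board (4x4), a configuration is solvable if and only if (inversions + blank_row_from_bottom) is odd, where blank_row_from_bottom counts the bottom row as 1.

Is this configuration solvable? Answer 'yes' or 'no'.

Answer: yes

Derivation:
Inversions: 56
Blank is in row 3 (0-indexed from top), which is row 1 counting from the bottom (bottom = 1).
56 + 1 = 57, which is odd, so the puzzle is solvable.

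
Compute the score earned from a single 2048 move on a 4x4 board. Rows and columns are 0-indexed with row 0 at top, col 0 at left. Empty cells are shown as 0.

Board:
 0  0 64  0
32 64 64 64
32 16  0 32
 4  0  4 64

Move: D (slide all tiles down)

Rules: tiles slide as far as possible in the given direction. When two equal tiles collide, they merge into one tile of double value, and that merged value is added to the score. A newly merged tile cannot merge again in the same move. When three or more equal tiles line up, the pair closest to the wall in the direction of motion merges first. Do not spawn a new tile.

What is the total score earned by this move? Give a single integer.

Slide down:
col 0: [0, 32, 32, 4] -> [0, 0, 64, 4]  score +64 (running 64)
col 1: [0, 64, 16, 0] -> [0, 0, 64, 16]  score +0 (running 64)
col 2: [64, 64, 0, 4] -> [0, 0, 128, 4]  score +128 (running 192)
col 3: [0, 64, 32, 64] -> [0, 64, 32, 64]  score +0 (running 192)
Board after move:
  0   0   0   0
  0   0   0  64
 64  64 128  32
  4  16   4  64

Answer: 192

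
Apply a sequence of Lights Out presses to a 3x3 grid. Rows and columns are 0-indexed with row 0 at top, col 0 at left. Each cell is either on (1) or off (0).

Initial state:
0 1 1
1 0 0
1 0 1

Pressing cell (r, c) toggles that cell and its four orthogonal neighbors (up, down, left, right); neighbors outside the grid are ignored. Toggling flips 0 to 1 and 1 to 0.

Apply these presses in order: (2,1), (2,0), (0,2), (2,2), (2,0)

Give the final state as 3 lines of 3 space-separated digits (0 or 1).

Answer: 0 0 0
1 1 0
0 0 1

Derivation:
After press 1 at (2,1):
0 1 1
1 1 0
0 1 0

After press 2 at (2,0):
0 1 1
0 1 0
1 0 0

After press 3 at (0,2):
0 0 0
0 1 1
1 0 0

After press 4 at (2,2):
0 0 0
0 1 0
1 1 1

After press 5 at (2,0):
0 0 0
1 1 0
0 0 1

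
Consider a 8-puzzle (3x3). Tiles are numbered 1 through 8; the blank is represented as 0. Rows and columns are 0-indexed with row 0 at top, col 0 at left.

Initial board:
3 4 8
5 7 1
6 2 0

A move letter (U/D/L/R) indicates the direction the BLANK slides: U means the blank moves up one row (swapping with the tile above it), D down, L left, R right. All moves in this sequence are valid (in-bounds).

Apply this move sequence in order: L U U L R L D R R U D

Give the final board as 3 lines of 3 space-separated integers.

Answer: 5 3 8
4 1 0
6 7 2

Derivation:
After move 1 (L):
3 4 8
5 7 1
6 0 2

After move 2 (U):
3 4 8
5 0 1
6 7 2

After move 3 (U):
3 0 8
5 4 1
6 7 2

After move 4 (L):
0 3 8
5 4 1
6 7 2

After move 5 (R):
3 0 8
5 4 1
6 7 2

After move 6 (L):
0 3 8
5 4 1
6 7 2

After move 7 (D):
5 3 8
0 4 1
6 7 2

After move 8 (R):
5 3 8
4 0 1
6 7 2

After move 9 (R):
5 3 8
4 1 0
6 7 2

After move 10 (U):
5 3 0
4 1 8
6 7 2

After move 11 (D):
5 3 8
4 1 0
6 7 2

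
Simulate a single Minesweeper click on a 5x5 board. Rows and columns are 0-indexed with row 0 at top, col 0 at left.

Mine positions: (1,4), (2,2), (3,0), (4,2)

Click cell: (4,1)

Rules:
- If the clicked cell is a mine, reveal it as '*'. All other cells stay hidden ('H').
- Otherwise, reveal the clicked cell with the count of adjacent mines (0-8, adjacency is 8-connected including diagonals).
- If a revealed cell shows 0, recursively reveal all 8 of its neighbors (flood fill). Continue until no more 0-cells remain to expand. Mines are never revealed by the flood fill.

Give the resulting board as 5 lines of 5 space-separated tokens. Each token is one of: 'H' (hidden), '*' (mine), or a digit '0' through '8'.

H H H H H
H H H H H
H H H H H
H H H H H
H 2 H H H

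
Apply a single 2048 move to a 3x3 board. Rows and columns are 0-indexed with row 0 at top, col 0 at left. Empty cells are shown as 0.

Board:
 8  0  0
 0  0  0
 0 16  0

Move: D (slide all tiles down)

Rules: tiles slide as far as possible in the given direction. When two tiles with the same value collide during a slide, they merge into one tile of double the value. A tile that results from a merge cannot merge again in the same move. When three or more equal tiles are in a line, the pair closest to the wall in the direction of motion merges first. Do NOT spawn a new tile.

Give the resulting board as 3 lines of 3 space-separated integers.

Answer:  0  0  0
 0  0  0
 8 16  0

Derivation:
Slide down:
col 0: [8, 0, 0] -> [0, 0, 8]
col 1: [0, 0, 16] -> [0, 0, 16]
col 2: [0, 0, 0] -> [0, 0, 0]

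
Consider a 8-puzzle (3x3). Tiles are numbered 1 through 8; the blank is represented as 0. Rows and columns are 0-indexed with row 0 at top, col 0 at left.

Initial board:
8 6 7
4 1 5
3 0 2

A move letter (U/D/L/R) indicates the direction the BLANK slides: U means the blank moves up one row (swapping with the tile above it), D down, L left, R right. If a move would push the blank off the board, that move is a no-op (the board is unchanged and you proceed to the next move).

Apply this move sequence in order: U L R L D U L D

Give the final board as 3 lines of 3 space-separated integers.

Answer: 8 6 7
3 4 5
0 1 2

Derivation:
After move 1 (U):
8 6 7
4 0 5
3 1 2

After move 2 (L):
8 6 7
0 4 5
3 1 2

After move 3 (R):
8 6 7
4 0 5
3 1 2

After move 4 (L):
8 6 7
0 4 5
3 1 2

After move 5 (D):
8 6 7
3 4 5
0 1 2

After move 6 (U):
8 6 7
0 4 5
3 1 2

After move 7 (L):
8 6 7
0 4 5
3 1 2

After move 8 (D):
8 6 7
3 4 5
0 1 2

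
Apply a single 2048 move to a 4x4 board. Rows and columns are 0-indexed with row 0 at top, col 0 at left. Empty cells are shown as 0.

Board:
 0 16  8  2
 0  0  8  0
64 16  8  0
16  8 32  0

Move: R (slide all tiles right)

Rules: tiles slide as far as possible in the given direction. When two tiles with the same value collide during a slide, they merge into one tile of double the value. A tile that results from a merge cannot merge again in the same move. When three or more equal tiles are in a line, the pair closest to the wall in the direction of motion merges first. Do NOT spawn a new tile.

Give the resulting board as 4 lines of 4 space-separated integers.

Answer:  0 16  8  2
 0  0  0  8
 0 64 16  8
 0 16  8 32

Derivation:
Slide right:
row 0: [0, 16, 8, 2] -> [0, 16, 8, 2]
row 1: [0, 0, 8, 0] -> [0, 0, 0, 8]
row 2: [64, 16, 8, 0] -> [0, 64, 16, 8]
row 3: [16, 8, 32, 0] -> [0, 16, 8, 32]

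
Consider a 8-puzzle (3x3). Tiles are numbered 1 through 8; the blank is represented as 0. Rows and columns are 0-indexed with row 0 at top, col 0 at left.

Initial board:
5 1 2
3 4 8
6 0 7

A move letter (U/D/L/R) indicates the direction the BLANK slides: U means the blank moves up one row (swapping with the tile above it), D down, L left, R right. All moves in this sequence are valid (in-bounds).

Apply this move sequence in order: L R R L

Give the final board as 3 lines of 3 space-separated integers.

After move 1 (L):
5 1 2
3 4 8
0 6 7

After move 2 (R):
5 1 2
3 4 8
6 0 7

After move 3 (R):
5 1 2
3 4 8
6 7 0

After move 4 (L):
5 1 2
3 4 8
6 0 7

Answer: 5 1 2
3 4 8
6 0 7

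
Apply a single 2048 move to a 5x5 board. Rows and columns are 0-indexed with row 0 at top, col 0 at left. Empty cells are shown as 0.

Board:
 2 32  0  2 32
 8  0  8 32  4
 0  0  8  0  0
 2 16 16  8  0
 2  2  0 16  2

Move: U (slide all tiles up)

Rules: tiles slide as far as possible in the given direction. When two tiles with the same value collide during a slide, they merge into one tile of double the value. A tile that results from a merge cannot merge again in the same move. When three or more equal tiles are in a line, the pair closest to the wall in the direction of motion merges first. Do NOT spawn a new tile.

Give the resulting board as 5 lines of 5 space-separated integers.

Slide up:
col 0: [2, 8, 0, 2, 2] -> [2, 8, 4, 0, 0]
col 1: [32, 0, 0, 16, 2] -> [32, 16, 2, 0, 0]
col 2: [0, 8, 8, 16, 0] -> [16, 16, 0, 0, 0]
col 3: [2, 32, 0, 8, 16] -> [2, 32, 8, 16, 0]
col 4: [32, 4, 0, 0, 2] -> [32, 4, 2, 0, 0]

Answer:  2 32 16  2 32
 8 16 16 32  4
 4  2  0  8  2
 0  0  0 16  0
 0  0  0  0  0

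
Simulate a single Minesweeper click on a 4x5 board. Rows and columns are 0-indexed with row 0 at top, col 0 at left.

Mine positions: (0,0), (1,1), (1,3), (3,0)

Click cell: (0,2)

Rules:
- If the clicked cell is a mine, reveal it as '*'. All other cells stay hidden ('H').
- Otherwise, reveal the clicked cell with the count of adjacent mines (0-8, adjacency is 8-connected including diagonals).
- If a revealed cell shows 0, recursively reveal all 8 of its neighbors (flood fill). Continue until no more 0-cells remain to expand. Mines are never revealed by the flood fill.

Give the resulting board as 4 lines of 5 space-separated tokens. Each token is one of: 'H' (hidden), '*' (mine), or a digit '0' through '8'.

H H 2 H H
H H H H H
H H H H H
H H H H H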